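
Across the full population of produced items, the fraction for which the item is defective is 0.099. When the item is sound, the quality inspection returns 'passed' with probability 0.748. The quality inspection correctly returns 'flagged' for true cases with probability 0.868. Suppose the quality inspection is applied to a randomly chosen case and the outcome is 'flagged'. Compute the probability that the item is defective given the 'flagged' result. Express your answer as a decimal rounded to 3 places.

Let H be the event that the item is defective. P(H) = 0.099, so P(¬H) = 0.901. With E the 'flagged' result, P(E|H) = 0.868 and P(E|¬H) = 0.252.
P(E) = 0.868·0.099 + 0.252·0.901 = 0.085932 + 0.22705 = 0.31298.
By Bayes' theorem, P(H|E) = 0.085932 / 0.31298 = 0.275.

P(H | E) ≈ 0.275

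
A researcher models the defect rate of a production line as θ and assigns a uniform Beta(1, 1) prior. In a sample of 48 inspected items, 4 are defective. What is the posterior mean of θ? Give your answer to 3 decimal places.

Observing 4 successes and 44 failures updates Beta(1, 1) by adding the success and failure counts to the two shape parameters: α = 1+4 = 5, β = 1+44 = 45.
E[θ | data] = 5/(5+45) = 0.100.

Posterior mean ≈ 0.100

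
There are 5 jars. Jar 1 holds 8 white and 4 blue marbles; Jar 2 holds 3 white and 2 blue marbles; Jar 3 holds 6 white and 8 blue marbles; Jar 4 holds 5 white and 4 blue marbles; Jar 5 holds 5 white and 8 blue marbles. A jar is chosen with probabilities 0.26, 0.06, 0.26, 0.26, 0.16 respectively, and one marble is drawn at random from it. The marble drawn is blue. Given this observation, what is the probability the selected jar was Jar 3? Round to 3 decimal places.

Posterior probability ≈ 0.314

Tabulate prior·likelihood by source: [1] prior 0.26, lik 0.3333, product 0.08667; [2] prior 0.06, lik 0.4, product 0.02400; [3] prior 0.26, lik 0.5714, product 0.1486; [4] prior 0.26, lik 0.4444, product 0.1156; [5] prior 0.16, lik 0.6154, product 0.09846.
Normalizing constant = 0.47326; the posterior for Jar 3 is its product over the sum, 0.1486/0.47326 = 0.314.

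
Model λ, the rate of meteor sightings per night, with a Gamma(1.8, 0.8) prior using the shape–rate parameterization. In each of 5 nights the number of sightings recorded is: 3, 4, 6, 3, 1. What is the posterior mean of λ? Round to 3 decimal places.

Total count ∑xᵢ = 17 over n = 5 nights.
Gamma is conjugate to the Poisson likelihood: posterior is Gamma(shape = 1.8+17 = 18.8, rate = 0.8+5 = 5.8).
E[λ | data] = 18.8/5.8 = 3.241.

Posterior mean ≈ 3.241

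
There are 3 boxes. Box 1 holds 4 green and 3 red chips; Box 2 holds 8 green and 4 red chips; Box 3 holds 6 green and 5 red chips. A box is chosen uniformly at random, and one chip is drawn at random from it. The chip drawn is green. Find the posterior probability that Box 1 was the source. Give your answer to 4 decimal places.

Posterior probability ≈ 0.3204

P(green|Box 1) = 0.5714; P(green|Box 2) = 0.6667; P(green|Box 3) = 0.5455.
Prior × likelihood for each source: 0.333333·0.5714=0.1905, 0.333333·0.6667=0.2222, 0.333333·0.5455=0.1818. Summing gives P(green) = 0.59452.
P(Box 1 | green) = 0.1905 / 0.59452 = 0.3204.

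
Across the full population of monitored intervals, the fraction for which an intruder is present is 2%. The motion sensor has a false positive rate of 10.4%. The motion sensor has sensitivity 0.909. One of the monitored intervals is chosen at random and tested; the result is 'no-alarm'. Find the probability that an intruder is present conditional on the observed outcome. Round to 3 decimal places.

P(H | E) ≈ 0.002

Let H be the event that an intruder is present. P(H) = 0.02, so P(¬H) = 0.98. With E the 'no-alarm' result, P(E|H) = 0.091 and P(E|¬H) = 0.896.
P(E) = 0.091·0.02 + 0.896·0.98 = 0.0018200 + 0.87808 = 0.87990.
By Bayes' theorem, P(H|E) = 0.0018200 / 0.87990 = 0.002.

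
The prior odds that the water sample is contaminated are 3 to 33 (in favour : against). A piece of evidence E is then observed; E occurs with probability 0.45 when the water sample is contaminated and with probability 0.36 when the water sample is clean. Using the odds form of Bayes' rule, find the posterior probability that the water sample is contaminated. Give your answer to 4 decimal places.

Prior odds = 3/33 = 0.090909. In log-odds, ln(0.090909) = -2.3979.
Add log likelihood ratio: ln(1.2500) = 0.22314.
Posterior log-odds = -2.1748, so posterior odds = exp(-2.1748) = 0.11364. Converting, P(H|E) = 0.11364/1.1136 = 0.1020.

Posterior probability ≈ 0.1020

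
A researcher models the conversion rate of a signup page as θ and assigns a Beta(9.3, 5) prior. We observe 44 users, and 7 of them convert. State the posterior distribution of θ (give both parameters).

Posterior: Beta(16.3, 42)

Observing 7 successes and 37 failures updates Beta(9.3, 5) by adding the success and failure counts to the two shape parameters: α = 9.3+7 = 16.3, β = 5+37 = 42.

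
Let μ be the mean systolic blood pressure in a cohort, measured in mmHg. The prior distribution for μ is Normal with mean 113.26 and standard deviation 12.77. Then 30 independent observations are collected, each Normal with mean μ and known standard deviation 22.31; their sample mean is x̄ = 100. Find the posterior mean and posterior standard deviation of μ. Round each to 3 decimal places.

Prior precision 1/τ₀² = 1/12.77² = 0.00613223; data precision n/σ² = 30/22.31² = 0.0602729.
Posterior precision = 0.00613223 + 0.0602729 = 0.0664051, giving posterior SD = 1/√0.0664051 = 3.881.
Posterior mean = (0.00613223·113.26 + 0.0602729·100) / 0.0664051 = 101.225.

Posterior mean ≈ 101.225; posterior SD ≈ 3.881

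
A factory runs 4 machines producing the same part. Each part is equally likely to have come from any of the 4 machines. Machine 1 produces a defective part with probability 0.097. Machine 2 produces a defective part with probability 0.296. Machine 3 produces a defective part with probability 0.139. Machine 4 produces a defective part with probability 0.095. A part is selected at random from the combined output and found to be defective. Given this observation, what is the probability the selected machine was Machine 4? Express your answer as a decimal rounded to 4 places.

Tabulate prior·likelihood by source: [1] prior 0.25, lik 0.097, product 0.02425; [2] prior 0.25, lik 0.296, product 0.07400; [3] prior 0.25, lik 0.139, product 0.03475; [4] prior 0.25, lik 0.095, product 0.02375.
Normalizing constant = 0.15675; the posterior for Machine 4 is its product over the sum, 0.02375/0.15675 = 0.1515.

Posterior probability ≈ 0.1515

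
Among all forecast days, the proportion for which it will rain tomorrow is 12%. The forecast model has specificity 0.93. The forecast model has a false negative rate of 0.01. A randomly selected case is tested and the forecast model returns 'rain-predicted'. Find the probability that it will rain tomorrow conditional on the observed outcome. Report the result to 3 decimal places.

P(H | E) ≈ 0.659

Let H be the event that it will rain tomorrow. P(H) = 0.12, so P(¬H) = 0.88. With E the 'rain-predicted' result, P(E|H) = 0.99 and P(E|¬H) = 0.07.
P(E) = 0.99·0.12 + 0.07·0.88 = 0.11880 + 0.061600 = 0.18040.
By Bayes' theorem, P(H|E) = 0.11880 / 0.18040 = 0.659.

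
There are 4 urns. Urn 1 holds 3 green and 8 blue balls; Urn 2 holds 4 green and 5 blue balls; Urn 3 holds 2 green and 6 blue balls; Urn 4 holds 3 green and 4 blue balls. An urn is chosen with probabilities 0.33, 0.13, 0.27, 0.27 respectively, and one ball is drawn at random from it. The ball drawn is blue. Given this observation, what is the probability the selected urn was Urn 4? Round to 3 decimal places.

P(blue|Urn 1) = 0.7273; P(blue|Urn 2) = 0.5556; P(blue|Urn 3) = 0.75; P(blue|Urn 4) = 0.5714.
Prior × likelihood for each source: 0.33·0.7273=0.2400, 0.13·0.5556=0.07222, 0.27·0.75=0.2025, 0.27·0.5714=0.1543. Summing gives P(blue) = 0.66901.
P(Urn 4 | blue) = 0.1543 / 0.66901 = 0.231.

Posterior probability ≈ 0.231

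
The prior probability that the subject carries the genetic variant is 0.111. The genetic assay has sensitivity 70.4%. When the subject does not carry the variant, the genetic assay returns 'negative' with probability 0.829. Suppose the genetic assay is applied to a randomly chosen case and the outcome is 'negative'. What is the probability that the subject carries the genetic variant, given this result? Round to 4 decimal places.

Write H for 'the subject carries the genetic variant'. Prior odds H:¬H = 0.111/0.889 = 0.12486. For the 'negative' outcome, the likelihood ratio is 0.296/0.829 = 0.35706.
Posterior odds = 0.12486 × 0.35706 = 0.044582, so P(H|E) = 0.044582/(1+0.044582) = 0.0427.

P(H | E) ≈ 0.0427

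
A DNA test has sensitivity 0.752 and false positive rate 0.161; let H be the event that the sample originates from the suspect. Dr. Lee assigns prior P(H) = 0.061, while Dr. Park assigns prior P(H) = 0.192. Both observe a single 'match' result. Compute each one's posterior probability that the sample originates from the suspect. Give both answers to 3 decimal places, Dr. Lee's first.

Dr. Lee: 0.233; Dr. Park: 0.526

P('+'|H) = 0.752, P('+'|¬H) = 0.161.
Dr. Lee: numerator 0.752·0.061 = 0.045872; evidence = 0.045872+0.161·0.939 = 0.19705; posterior = 0.233.
Dr. Park: numerator 0.752·0.192 = 0.14438; evidence = 0.14438+0.161·0.808 = 0.27447; posterior = 0.526.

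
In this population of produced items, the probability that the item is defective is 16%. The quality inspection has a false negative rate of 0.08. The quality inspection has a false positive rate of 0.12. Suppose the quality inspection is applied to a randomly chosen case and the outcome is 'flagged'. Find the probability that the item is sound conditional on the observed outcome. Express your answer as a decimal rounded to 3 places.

P(¬H | E) ≈ 0.406

Let H be the event that the item is defective. P(H) = 0.16, so P(¬H) = 0.84. With E the 'flagged' result, P(E|H) = 0.92 and P(E|¬H) = 0.12.
P(E) = 0.92·0.16 + 0.12·0.84 = 0.14720 + 0.10080 = 0.24800.
By Bayes' theorem, P(H|E) = 0.14720 / 0.24800 = 0.594. Hence P(¬H|E) = 1 − 0.594 = 0.406.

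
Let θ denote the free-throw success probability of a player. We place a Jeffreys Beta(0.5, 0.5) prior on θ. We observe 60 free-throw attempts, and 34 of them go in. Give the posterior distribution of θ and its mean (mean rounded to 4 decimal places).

The binomial likelihood is conjugate to the Beta prior: with 34 successes and 26 failures, the posterior is Beta(0.5+34, 0.5+26) = Beta(34.5, 26.5).
Posterior mean = α/(α+β) = 34.5/61 = 0.5656.

Posterior: Beta(34.5, 26.5); mean ≈ 0.5656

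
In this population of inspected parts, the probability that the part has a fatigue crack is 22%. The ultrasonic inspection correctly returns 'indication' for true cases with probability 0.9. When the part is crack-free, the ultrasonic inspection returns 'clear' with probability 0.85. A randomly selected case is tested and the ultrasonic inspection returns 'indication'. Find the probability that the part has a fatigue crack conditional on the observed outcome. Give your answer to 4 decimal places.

Write H for 'the part has a fatigue crack'. Prior odds H:¬H = 0.22/0.78 = 0.28205. For the 'indication' outcome, the likelihood ratio is 0.9/0.15 = 6.0000.
Posterior odds = 0.28205 × 6.0000 = 1.6923, so P(H|E) = 1.6923/(1+1.6923) = 0.6286.

P(H | E) ≈ 0.6286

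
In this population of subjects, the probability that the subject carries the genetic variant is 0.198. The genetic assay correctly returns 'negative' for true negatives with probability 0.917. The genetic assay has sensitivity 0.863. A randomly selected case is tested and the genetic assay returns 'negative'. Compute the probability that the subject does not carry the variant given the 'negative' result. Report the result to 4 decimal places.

Write H for 'the subject carries the genetic variant'. Prior odds H:¬H = 0.198/0.802 = 0.24688. For the 'negative' outcome, the likelihood ratio is 0.137/0.917 = 0.14940.
Posterior odds = 0.24688 × 0.14940 = 0.036884, so P(H|E) = 0.036884/(1+0.036884) = 0.0356. Then P(¬H|E) = 1 − 0.0356 = 0.9644.

P(¬H | E) ≈ 0.9644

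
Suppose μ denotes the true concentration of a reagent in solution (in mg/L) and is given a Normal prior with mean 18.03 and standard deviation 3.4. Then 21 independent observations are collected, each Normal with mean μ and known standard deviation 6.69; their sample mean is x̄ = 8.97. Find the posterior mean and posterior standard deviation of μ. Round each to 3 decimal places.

Posterior mean ≈ 10.380; posterior SD ≈ 1.341

With known σ, the Normal prior is conjugate. Weight on the data is w = (n/σ²)/(n/σ² + 1/τ₀²) = 0.469210/(0.469210+0.0865052) = 0.84434.
Posterior mean = w·x̄ + (1−w)·μ₀ = 0.84434·8.97 + 0.15566·18.03 = 10.380. Posterior variance = 1/(0.469210+0.0865052) = 1.79948, so SD = 1.341.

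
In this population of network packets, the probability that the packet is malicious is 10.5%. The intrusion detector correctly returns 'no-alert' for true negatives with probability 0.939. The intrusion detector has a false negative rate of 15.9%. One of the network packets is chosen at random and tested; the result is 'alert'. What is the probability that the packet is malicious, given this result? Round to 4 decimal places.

P(H | E) ≈ 0.6179

Let H be the event that the packet is malicious. P(H) = 0.105, so P(¬H) = 0.895. With E the 'alert' result, P(E|H) = 0.841 and P(E|¬H) = 0.061.
P(E) = 0.841·0.105 + 0.061·0.895 = 0.088305 + 0.054595 = 0.14290.
By Bayes' theorem, P(H|E) = 0.088305 / 0.14290 = 0.6179.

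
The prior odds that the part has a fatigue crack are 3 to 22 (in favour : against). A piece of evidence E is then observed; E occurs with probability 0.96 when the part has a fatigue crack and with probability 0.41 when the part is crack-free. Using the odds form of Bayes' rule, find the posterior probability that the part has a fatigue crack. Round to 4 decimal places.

Posterior probability ≈ 0.2420

Prior odds = 3/22 = 0.13636. In log-odds, ln(0.13636) = -1.9924.
Add log likelihood ratio: ln(2.3415) = 0.85078.
Posterior log-odds = -1.1417, so posterior odds = exp(-1.1417) = 0.31929. Converting, P(H|E) = 0.31929/1.3193 = 0.2420.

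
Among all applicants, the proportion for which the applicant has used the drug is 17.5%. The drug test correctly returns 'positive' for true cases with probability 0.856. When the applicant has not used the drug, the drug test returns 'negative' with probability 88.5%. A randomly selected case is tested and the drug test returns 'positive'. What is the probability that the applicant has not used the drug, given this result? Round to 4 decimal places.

P(¬H | E) ≈ 0.3878

Let H be the event that the applicant has used the drug. P(H) = 0.175, so P(¬H) = 0.825. With E the 'positive' result, P(E|H) = 0.856 and P(E|¬H) = 0.115.
P(E) = 0.856·0.175 + 0.115·0.825 = 0.14980 + 0.094875 = 0.24467.
By Bayes' theorem, P(H|E) = 0.14980 / 0.24467 = 0.6122. Hence P(¬H|E) = 1 − 0.6122 = 0.3878.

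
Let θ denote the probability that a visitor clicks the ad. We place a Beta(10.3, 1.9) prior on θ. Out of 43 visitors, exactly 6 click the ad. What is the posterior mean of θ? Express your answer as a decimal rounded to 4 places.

The binomial likelihood is conjugate to the Beta prior: with 6 successes and 37 failures, the posterior is Beta(10.3+6, 1.9+37) = Beta(16.3, 38.9).
E[θ | data] = 16.3/(16.3+38.9) = 0.2953.

Posterior mean ≈ 0.2953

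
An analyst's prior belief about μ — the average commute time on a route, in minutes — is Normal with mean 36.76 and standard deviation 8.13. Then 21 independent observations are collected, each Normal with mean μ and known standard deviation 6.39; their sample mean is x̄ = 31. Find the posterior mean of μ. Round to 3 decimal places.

Posterior mean ≈ 31.165

Prior precision 1/τ₀² = 1/8.13² = 0.0151293; data precision n/σ² = 21/6.39² = 0.514301.
Posterior precision = 0.0151293 + 0.514301 = 0.529431.
Posterior mean = (0.0151293·36.76 + 0.514301·31) / 0.529431 = 31.165.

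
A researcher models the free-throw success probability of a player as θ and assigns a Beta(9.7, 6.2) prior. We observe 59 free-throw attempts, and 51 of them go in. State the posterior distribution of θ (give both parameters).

Posterior: Beta(60.7, 14.2)

The binomial likelihood is conjugate to the Beta prior: with 51 successes and 8 failures, the posterior is Beta(9.7+51, 6.2+8) = Beta(60.7, 14.2).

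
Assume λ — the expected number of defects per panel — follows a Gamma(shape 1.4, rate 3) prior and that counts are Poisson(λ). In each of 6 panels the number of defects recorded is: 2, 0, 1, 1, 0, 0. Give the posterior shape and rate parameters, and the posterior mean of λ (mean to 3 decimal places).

The Poisson likelihood adds the total count to the shape and the number of exposure periods to the rate. Here ∑xᵢ = 4 and n = 6, so shape 1.4→5.4 and rate 3→9.
E[λ | data] = 5.4/9 = 0.600.

Posterior: Gamma(shape=5.4, rate=9); mean ≈ 0.600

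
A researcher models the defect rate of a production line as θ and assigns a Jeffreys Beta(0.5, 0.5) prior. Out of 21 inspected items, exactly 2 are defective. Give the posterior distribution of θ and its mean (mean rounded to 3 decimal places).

The binomial likelihood is conjugate to the Beta prior: with 2 successes and 19 failures, the posterior is Beta(0.5+2, 0.5+19) = Beta(2.5, 19.5).
E[θ | data] = 2.5/(2.5+19.5) = 0.114.

Posterior: Beta(2.5, 19.5); mean ≈ 0.114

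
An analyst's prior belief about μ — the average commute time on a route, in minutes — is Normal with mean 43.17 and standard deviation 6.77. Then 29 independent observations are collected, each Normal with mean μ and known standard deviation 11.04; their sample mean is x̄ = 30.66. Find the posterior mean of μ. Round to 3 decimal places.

With known σ, the Normal prior is conjugate. Weight on the data is w = (n/σ²)/(n/σ² + 1/τ₀²) = 0.237936/(0.237936+0.0218184) = 0.91600.
Posterior mean = w·x̄ + (1−w)·μ₀ = 0.91600·30.66 + 0.083996·43.17 = 31.711.

Posterior mean ≈ 31.711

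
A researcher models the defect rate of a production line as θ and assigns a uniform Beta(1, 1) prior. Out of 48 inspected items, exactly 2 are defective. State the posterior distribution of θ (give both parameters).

Observing 2 successes and 46 failures updates Beta(1, 1) by adding the success and failure counts to the two shape parameters: α = 1+2 = 3, β = 1+46 = 47.

Posterior: Beta(3, 47)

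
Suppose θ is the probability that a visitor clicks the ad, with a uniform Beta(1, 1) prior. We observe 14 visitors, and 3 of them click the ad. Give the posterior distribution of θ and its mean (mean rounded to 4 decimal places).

Posterior: Beta(4, 12); mean ≈ 0.2500

Observing 3 successes and 11 failures updates Beta(1, 1) by adding the success and failure counts to the two shape parameters: α = 1+3 = 4, β = 1+11 = 12.
Posterior mean = α/(α+β) = 4/16 = 0.2500.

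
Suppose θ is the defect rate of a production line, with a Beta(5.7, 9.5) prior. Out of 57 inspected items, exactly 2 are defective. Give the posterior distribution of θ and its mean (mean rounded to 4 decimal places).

The binomial likelihood is conjugate to the Beta prior: with 2 successes and 55 failures, the posterior is Beta(5.7+2, 9.5+55) = Beta(7.7, 64.5).
Posterior mean = α/(α+β) = 7.7/72.2 = 0.1066.

Posterior: Beta(7.7, 64.5); mean ≈ 0.1066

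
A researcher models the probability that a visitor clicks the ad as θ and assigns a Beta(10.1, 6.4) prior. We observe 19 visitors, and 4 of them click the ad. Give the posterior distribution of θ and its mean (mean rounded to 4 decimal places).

Posterior: Beta(14.1, 21.4); mean ≈ 0.3972

The binomial likelihood is conjugate to the Beta prior: with 4 successes and 15 failures, the posterior is Beta(10.1+4, 6.4+15) = Beta(14.1, 21.4).
Posterior mean = α/(α+β) = 14.1/35.5 = 0.3972.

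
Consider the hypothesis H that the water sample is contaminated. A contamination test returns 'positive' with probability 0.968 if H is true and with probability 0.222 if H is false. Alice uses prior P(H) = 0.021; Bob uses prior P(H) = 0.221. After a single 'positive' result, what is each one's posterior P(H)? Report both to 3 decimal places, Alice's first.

P('+'|H) = 0.968, P('+'|¬H) = 0.222.
Alice: numerator 0.968·0.021 = 0.020328; evidence = 0.020328+0.222·0.979 = 0.23767; posterior = 0.086.
Bob: numerator 0.968·0.221 = 0.21393; evidence = 0.21393+0.222·0.779 = 0.38687; posterior = 0.553.

Alice: 0.086; Bob: 0.553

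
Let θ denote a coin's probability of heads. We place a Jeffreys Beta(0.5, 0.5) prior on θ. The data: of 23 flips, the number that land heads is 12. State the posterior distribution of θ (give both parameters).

Observing 12 successes and 11 failures updates Beta(0.5, 0.5) by adding the success and failure counts to the two shape parameters: α = 0.5+12 = 12.5, β = 0.5+11 = 11.5.

Posterior: Beta(12.5, 11.5)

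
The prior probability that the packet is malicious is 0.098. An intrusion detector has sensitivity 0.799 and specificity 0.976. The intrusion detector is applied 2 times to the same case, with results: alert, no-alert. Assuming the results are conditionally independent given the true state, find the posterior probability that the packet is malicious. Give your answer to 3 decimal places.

Posterior P(H) ≈ 0.427

Let H be the event that the packet is malicious; start with P(H) = 0.098. P('alert'|H) = 0.799, P('alert'|¬H) = 0.024.
Update on result 1 ('alert'): P(H) ← 0.799·0.0980 / (0.799·0.0980 + 0.024·0.9020) = 0.078302/0.099950 = 0.7834.
Update on result 2 ('no-alert'): P(H) ← 0.201·0.7834 / (0.201·0.7834 + 0.976·0.2166) = 0.15747/0.36886 = 0.4269.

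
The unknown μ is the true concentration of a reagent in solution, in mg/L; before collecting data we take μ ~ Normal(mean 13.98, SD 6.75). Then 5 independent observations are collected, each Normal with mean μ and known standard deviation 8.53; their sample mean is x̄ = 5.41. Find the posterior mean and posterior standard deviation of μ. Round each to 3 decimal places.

With known σ, the Normal prior is conjugate. Weight on the data is w = (n/σ²)/(n/σ² + 1/τ₀²) = 0.0687182/(0.0687182+0.0219479) = 0.75793.
Posterior mean = w·x̄ + (1−w)·μ₀ = 0.75793·5.41 + 0.24207·13.98 = 7.485. Posterior variance = 1/(0.0687182+0.0219479) = 11.0295, so SD = 3.321.

Posterior mean ≈ 7.485; posterior SD ≈ 3.321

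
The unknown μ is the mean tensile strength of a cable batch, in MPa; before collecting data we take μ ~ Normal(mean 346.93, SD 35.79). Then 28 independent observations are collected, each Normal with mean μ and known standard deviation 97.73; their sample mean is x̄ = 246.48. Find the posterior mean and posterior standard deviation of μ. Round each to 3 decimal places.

With known σ, the Normal prior is conjugate. Weight on the data is w = (n/σ²)/(n/σ² + 1/τ₀²) = 0.00293158/(0.00293158+0.00078069) = 0.78970.
Posterior mean = w·x̄ + (1−w)·μ₀ = 0.78970·246.48 + 0.21030·346.93 = 267.605. Posterior variance = 1/(0.00293158+0.00078069) = 269.377, so SD = 16.413.

Posterior mean ≈ 267.605; posterior SD ≈ 16.413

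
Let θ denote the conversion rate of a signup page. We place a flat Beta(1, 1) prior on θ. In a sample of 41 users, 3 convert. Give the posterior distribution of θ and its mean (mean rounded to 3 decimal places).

Posterior: Beta(4, 39); mean ≈ 0.093

The binomial likelihood is conjugate to the Beta prior: with 3 successes and 38 failures, the posterior is Beta(1+3, 1+38) = Beta(4, 39).
Posterior mean = α/(α+β) = 4/43 = 0.093.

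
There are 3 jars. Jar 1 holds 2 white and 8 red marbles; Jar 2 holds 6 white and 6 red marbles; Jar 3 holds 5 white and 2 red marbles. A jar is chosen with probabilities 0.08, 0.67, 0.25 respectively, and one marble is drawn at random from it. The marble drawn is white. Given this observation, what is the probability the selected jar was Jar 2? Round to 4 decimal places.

Tabulate prior·likelihood by source: [1] prior 0.08, lik 0.2, product 0.01600; [2] prior 0.67, lik 0.5, product 0.3350; [3] prior 0.25, lik 0.7143, product 0.1786.
Normalizing constant = 0.52957; the posterior for Jar 2 is its product over the sum, 0.3350/0.52957 = 0.6326.

Posterior probability ≈ 0.6326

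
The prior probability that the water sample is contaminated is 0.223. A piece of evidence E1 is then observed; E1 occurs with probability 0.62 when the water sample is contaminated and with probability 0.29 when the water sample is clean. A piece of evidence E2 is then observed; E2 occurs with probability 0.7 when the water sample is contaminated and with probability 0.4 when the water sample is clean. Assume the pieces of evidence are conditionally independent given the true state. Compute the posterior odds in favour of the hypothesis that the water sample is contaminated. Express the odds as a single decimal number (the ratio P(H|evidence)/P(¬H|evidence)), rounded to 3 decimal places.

Posterior odds ≈ 1.074

Prior odds = 0.223/(1−0.223) = 0.28700. In log-odds, ln(0.28700) = -1.2483.
Add log likelihood ratios: ln(2.1379) + ln(1.7500) = 1.3195.
Posterior log-odds = 0.071186, so posterior odds = exp(0.071186) = 1.0738.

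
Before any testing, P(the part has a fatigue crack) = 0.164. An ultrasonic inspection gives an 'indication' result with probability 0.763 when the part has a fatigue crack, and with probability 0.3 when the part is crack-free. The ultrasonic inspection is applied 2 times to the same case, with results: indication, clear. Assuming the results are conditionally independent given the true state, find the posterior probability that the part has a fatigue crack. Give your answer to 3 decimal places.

Posterior P(H) ≈ 0.145

Let H be the event that the part has a fatigue crack; start with P(H) = 0.164. P('indication'|H) = 0.763, P('indication'|¬H) = 0.3.
Update on result 1 ('indication'): P(H) ← 0.763·0.1640 / (0.763·0.1640 + 0.3·0.8360) = 0.12513/0.37593 = 0.3329.
Update on result 2 ('clear'): P(H) ← 0.237·0.3329 / (0.237·0.3329 + 0.7·0.6671) = 0.078887/0.54589 = 0.1445.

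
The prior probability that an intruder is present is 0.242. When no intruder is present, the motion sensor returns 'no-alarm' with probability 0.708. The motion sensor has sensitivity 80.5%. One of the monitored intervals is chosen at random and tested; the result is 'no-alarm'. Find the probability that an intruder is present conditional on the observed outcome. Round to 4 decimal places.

P(H | E) ≈ 0.0808

Write H for 'an intruder is present'. Prior odds H:¬H = 0.242/0.758 = 0.31926. For the 'no-alarm' outcome, the likelihood ratio is 0.195/0.708 = 0.27542.
Posterior odds = 0.31926 × 0.27542 = 0.087932, so P(H|E) = 0.087932/(1+0.087932) = 0.0808.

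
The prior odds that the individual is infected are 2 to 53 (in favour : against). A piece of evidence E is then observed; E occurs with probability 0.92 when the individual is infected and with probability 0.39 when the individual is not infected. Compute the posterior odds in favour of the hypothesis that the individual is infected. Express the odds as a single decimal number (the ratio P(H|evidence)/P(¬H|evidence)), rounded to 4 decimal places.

Posterior odds ≈ 0.0890

Prior odds = 2/53 = 0.037736. In log-odds, ln(0.037736) = -3.2771.
Add log likelihood ratio: ln(2.3590) = 0.85823.
Posterior log-odds = -2.4189, so posterior odds = exp(-2.4189) = 0.089018.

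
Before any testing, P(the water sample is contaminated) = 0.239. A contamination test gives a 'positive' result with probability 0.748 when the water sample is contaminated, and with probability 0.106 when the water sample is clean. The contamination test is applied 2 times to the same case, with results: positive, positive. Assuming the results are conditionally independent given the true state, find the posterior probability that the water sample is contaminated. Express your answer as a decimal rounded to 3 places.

With H the event that the water sample is contaminated, the joint likelihood of the observed sequence is P(data|H) = 0.748·0.748 = 0.55950 and P(data|¬H) = 0.106·0.106 = 0.011236.
Bayes: P(H|data) = 0.239·0.55950 / (0.239·0.55950 + 0.761·0.011236) = 0.13372/0.14227 = 0.9399.

Posterior P(H) ≈ 0.940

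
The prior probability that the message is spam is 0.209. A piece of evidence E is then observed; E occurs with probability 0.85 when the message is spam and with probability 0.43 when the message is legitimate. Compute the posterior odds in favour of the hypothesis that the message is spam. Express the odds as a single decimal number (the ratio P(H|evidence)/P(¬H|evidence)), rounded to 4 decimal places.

Posterior odds ≈ 0.5223

Prior odds = 0.209/(1−0.209) = 0.26422. In log-odds, ln(0.26422) = -1.3310.
Add log likelihood ratio: ln(1.9767) = 0.68145.
Posterior log-odds = -0.64951, so posterior odds = exp(-0.64951) = 0.52230.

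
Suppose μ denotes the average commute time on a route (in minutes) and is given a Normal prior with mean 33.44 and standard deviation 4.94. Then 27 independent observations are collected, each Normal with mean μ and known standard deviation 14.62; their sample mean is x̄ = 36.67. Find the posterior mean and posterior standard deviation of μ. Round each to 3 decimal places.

Posterior mean ≈ 35.879; posterior SD ≈ 2.445

Prior precision 1/τ₀² = 1/4.94² = 0.0409776; data precision n/σ² = 27/14.62² = 0.126319.
Posterior precision = 0.0409776 + 0.126319 = 0.167297, giving posterior SD = 1/√0.167297 = 2.445.
Posterior mean = (0.0409776·33.44 + 0.126319·36.67) / 0.167297 = 35.879.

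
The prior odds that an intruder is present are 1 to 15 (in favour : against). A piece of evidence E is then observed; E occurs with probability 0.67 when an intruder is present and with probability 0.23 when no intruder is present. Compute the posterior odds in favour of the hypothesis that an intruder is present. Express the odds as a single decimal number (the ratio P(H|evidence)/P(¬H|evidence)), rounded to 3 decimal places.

Posterior odds ≈ 0.194

Prior odds = 1/15 = 0.066667. In log-odds, ln(0.066667) = -2.7081.
Add log likelihood ratio: ln(2.9130) = 1.0692.
Posterior log-odds = -1.6389, so posterior odds = exp(-1.6389) = 0.19420.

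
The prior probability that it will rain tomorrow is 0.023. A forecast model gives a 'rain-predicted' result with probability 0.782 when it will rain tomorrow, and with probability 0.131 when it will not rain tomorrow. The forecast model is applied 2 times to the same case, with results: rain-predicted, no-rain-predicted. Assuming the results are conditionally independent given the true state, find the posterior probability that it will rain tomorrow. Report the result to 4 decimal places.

Let H be the event that it will rain tomorrow; start with P(H) = 0.023. P('rain-predicted'|H) = 0.782, P('rain-predicted'|¬H) = 0.131.
Update on result 1 ('rain-predicted'): P(H) ← 0.782·0.0230 / (0.782·0.0230 + 0.131·0.9770) = 0.017986/0.14597 = 0.1232.
Update on result 2 ('no-rain-predicted'): P(H) ← 0.218·0.1232 / (0.218·0.1232 + 0.869·0.8768) = 0.026861/0.78879 = 0.0341.

Posterior P(H) ≈ 0.0341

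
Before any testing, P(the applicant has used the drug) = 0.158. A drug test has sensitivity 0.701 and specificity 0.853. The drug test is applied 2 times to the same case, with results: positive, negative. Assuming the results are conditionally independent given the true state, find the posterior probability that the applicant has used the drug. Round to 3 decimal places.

Let H be the event that the applicant has used the drug; start with P(H) = 0.158. P('positive'|H) = 0.701, P('positive'|¬H) = 0.147.
Update on result 1 ('positive'): P(H) ← 0.701·0.1580 / (0.701·0.1580 + 0.147·0.8420) = 0.11076/0.23453 = 0.4723.
Update on result 2 ('negative'): P(H) ← 0.299·0.4723 / (0.299·0.4723 + 0.853·0.5277) = 0.14120/0.59137 = 0.2388.

Posterior P(H) ≈ 0.239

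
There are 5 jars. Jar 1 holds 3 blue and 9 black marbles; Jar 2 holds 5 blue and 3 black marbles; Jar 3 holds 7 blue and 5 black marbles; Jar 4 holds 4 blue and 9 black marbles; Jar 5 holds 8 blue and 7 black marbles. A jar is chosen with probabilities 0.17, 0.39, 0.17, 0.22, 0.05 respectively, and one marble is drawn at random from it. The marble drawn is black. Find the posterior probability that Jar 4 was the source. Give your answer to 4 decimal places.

Tabulate prior·likelihood by source: [1] prior 0.17, lik 0.75, product 0.1275; [2] prior 0.39, lik 0.375, product 0.1462; [3] prior 0.17, lik 0.4167, product 0.07083; [4] prior 0.22, lik 0.6923, product 0.1523; [5] prior 0.05, lik 0.4667, product 0.02333.
Normalizing constant = 0.52022; the posterior for Jar 4 is its product over the sum, 0.1523/0.52022 = 0.2928.

Posterior probability ≈ 0.2928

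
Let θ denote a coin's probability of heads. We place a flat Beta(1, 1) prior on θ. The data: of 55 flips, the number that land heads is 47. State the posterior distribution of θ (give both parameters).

Posterior: Beta(48, 9)

Observing 47 successes and 8 failures updates Beta(1, 1) by adding the success and failure counts to the two shape parameters: α = 1+47 = 48, β = 1+8 = 9.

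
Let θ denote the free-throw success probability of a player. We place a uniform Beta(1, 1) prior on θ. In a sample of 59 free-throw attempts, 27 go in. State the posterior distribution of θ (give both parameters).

Posterior: Beta(28, 33)

The binomial likelihood is conjugate to the Beta prior: with 27 successes and 32 failures, the posterior is Beta(1+27, 1+32) = Beta(28, 33).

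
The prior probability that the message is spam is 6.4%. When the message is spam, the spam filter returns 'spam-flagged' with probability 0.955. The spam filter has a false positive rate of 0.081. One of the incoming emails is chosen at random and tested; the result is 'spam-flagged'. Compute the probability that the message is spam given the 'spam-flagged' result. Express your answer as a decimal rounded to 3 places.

Let H be the event that the message is spam. P(H) = 0.064, so P(¬H) = 0.936. With E the 'spam-flagged' result, P(E|H) = 0.955 and P(E|¬H) = 0.081.
P(E) = 0.955·0.064 + 0.081·0.936 = 0.061120 + 0.075816 = 0.13694.
By Bayes' theorem, P(H|E) = 0.061120 / 0.13694 = 0.446.

P(H | E) ≈ 0.446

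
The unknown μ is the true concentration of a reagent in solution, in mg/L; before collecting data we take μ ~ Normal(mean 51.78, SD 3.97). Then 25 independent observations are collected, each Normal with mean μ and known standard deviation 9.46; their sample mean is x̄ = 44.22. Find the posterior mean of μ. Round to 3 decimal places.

Posterior mean ≈ 45.619

With known σ, the Normal prior is conjugate. Weight on the data is w = (n/σ²)/(n/σ² + 1/τ₀²) = 0.279356/(0.279356+0.0634482) = 0.81491.
Posterior mean = w·x̄ + (1−w)·μ₀ = 0.81491·44.22 + 0.18509·51.78 = 45.619.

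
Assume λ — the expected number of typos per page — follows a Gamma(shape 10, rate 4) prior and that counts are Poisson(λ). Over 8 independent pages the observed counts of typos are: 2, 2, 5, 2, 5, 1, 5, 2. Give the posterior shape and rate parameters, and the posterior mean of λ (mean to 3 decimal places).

The Poisson likelihood adds the total count to the shape and the number of exposure periods to the rate. Here ∑xᵢ = 24 and n = 8, so shape 10→34 and rate 4→12.
Posterior mean = shape/rate = 34/12 = 2.833.

Posterior: Gamma(shape=34, rate=12); mean ≈ 2.833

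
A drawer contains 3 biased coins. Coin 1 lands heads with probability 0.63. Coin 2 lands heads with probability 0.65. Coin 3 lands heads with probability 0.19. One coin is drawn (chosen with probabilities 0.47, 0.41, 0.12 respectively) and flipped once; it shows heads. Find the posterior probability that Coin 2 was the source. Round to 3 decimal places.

Posterior probability ≈ 0.455

P(heads|C1) = 0.63; P(heads|C2) = 0.65; P(heads|C3) = 0.19.
Prior × likelihood for each source: 0.47·0.63=0.2961, 0.41·0.65=0.2665, 0.12·0.19=0.02280. Summing gives P(heads) = 0.58540.
P(Coin 2 | heads) = 0.2665 / 0.58540 = 0.455.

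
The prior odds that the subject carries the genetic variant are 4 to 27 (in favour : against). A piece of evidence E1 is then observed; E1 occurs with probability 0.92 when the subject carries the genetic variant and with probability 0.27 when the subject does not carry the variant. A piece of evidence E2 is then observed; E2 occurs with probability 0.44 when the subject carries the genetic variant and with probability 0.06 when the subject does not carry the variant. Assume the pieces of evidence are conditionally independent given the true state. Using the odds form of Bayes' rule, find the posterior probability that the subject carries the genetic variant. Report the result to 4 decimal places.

Prior odds = 4/27 = 0.14815.
Likelihood ratio for E1 = 0.92/0.27 = 3.4074.
Likelihood ratio for E2 = 0.44/0.06 = 7.3333.
Posterior odds = prior odds × LR₁ × LR₂ = 3.7019.
Posterior probability = odds/(1+odds) = 3.7019/4.7019 = 0.7873.

Posterior probability ≈ 0.7873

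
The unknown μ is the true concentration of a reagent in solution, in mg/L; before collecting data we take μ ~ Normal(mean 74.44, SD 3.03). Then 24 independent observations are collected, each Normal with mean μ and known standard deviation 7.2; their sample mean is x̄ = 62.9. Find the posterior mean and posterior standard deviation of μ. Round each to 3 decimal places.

Posterior mean ≈ 65.098; posterior SD ≈ 1.322

With known σ, the Normal prior is conjugate. Weight on the data is w = (n/σ²)/(n/σ² + 1/τ₀²) = 0.462963/(0.462963+0.108922) = 0.80954.
Posterior mean = w·x̄ + (1−w)·μ₀ = 0.80954·62.9 + 0.19046·74.44 = 65.098. Posterior variance = 1/(0.462963+0.108922) = 1.74860, so SD = 1.322.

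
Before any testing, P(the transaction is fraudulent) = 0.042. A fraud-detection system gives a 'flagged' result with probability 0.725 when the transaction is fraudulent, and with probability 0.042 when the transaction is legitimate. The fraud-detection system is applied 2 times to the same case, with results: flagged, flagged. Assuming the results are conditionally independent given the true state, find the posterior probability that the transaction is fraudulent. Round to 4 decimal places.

Let H be the event that the transaction is fraudulent; start with P(H) = 0.042. P('flagged'|H) = 0.725, P('flagged'|¬H) = 0.042.
Update on result 1 ('flagged'): P(H) ← 0.725·0.0420 / (0.725·0.0420 + 0.042·0.9580) = 0.030450/0.070686 = 0.4308.
Update on result 2 ('flagged'): P(H) ← 0.725·0.4308 / (0.725·0.4308 + 0.042·0.5692) = 0.31231/0.33622 = 0.9289.

Posterior P(H) ≈ 0.9289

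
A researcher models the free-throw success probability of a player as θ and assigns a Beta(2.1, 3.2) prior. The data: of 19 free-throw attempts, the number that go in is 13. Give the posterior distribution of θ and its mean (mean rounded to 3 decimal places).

The binomial likelihood is conjugate to the Beta prior: with 13 successes and 6 failures, the posterior is Beta(2.1+13, 3.2+6) = Beta(15.1, 9.2).
E[θ | data] = 15.1/(15.1+9.2) = 0.621.

Posterior: Beta(15.1, 9.2); mean ≈ 0.621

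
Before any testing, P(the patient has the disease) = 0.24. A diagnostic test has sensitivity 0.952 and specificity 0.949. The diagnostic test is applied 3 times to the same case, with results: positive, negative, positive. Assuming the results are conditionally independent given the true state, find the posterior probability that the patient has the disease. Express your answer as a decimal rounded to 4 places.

Let H be the event that the patient has the disease; start with P(H) = 0.24. P('positive'|H) = 0.952, P('positive'|¬H) = 0.051.
Update on result 1 ('positive'): P(H) ← 0.952·0.2400 / (0.952·0.2400 + 0.051·0.7600) = 0.22848/0.26724 = 0.8550.
Update on result 2 ('negative'): P(H) ← 0.048·0.8550 / (0.048·0.8550 + 0.949·0.1450) = 0.041038/0.17868 = 0.2297.
Update on result 3 ('positive'): P(H) ← 0.952·0.2297 / (0.952·0.2297 + 0.051·0.7703) = 0.21865/0.25794 = 0.8477.

Posterior P(H) ≈ 0.8477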